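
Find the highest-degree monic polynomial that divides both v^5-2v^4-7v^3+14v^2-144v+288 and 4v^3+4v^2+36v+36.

Apply the Euclidean algorithm:
  v^5-2v^4-7v^3+14v^2-144v+288 = ((1/4)v^2-(3/4)v-13/4)(4v^3+4v^2+36v+36) + (45v^2+405)
  4v^3+4v^2+36v+36 = ((4/45)v+4/45)(45v^2+405) + (0)
Last nonzero remainder: 45v^2+405. Dividing through by 45 gives the monic gcd v^2+9.

v^2+9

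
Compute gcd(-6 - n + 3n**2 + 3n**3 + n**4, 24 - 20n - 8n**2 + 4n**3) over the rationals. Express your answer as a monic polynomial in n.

By polynomial division,
  n**4 + 3n**3 + 3n**2 - n - 6 = ((1/4)n + 5/4)(4n**3 - 8n**2 - 20n + 24) + (18n**2 + 18n - 36)
  4n**3 - 8n**2 - 20n + 24 = ((2/9)n - 2/3)(18n**2 + 18n - 36) + (0)
Last nonzero remainder: 18n**2 + 18n - 36. Dividing through by 18 gives the monic gcd n**2 + n - 2.

-2 + n + n**2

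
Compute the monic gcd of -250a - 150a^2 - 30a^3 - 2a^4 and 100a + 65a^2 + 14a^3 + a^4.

Euclidean algorithm in ℚ[a]:
  -2a^4 - 30a^3 - 150a^2 - 250a = (-2)(a^4 + 14a^3 + 65a^2 + 100a) + (-2a^3 - 20a^2 - 50a)
  a^4 + 14a^3 + 65a^2 + 100a = (-(1/2)a - 2)(-2a^3 - 20a^2 - 50a) + (0)
Last nonzero remainder: -2a^3 - 20a^2 - 50a. Dividing through by -2 gives the monic gcd a^3 + 10a^2 + 25a.

25a + 10a^2 + a^3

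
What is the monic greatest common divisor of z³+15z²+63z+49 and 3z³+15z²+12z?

z+1

Euclidean algorithm in ℚ[z]:
  z³+15z²+63z+49 = (1/3)(3z³+15z²+12z) + (10z²+59z+49)
  3z³+15z²+12z = ((3/10)z-27/100)(10z²+59z+49) + ((1323/100)z+1323/100)
  10z²+59z+49 = ((1000/1323)z+100/27)((1323/100)z+1323/100) + (0)
Last nonzero remainder: (1323/100)z+1323/100. Dividing through by 1323/100 gives the monic gcd z+1.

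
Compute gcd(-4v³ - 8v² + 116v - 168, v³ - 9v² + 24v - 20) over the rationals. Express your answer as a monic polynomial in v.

v - 2

Repeated division with remainder:
  -4v³ - 8v² + 116v - 168 = (-4)(v³ - 9v² + 24v - 20) + (-44v² + 212v - 248)
  v³ - 9v² + 24v - 20 = (-(1/44)v + 23/242)(-44v² + 212v - 248) + (-(216/121)v + 432/121)
  -44v² + 212v - 248 = ((1331/54)v - 3751/54)(-(216/121)v + 432/121) + (0)
Last nonzero remainder: -(216/121)v + 432/121. Dividing through by -216/121 gives the monic gcd v - 2.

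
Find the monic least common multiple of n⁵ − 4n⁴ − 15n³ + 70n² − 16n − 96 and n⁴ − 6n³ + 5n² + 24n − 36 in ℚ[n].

n⁷ − 5n⁶ − 17n⁵ + 109n⁴ + 4n³ − 500n² + 192n + 576

Repeated division with remainder:
  n⁵ − 4n⁴ − 15n³ + 70n² − 16n − 96 = (n + 2)(n⁴ − 6n³ + 5n² + 24n − 36) + (−8n³ + 36n² − 28n − 24)
  n⁴ − 6n³ + 5n² + 24n − 36 = (−(1/8)n + 3/16)(−8n³ + 36n² − 28n − 24) + (−(21/4)n² + (105/4)n − 63/2)
  −8n³ + 36n² − 28n − 24 = ((32/21)n + 16/21)(−(21/4)n² + (105/4)n − 63/2) + (0)
Last nonzero remainder: −(21/4)n² + (105/4)n − 63/2. Dividing through by −21/4 gives the monic gcd n² − 5n + 6.
Then lcm(f, g) = f·g / gcd(f, g); expanding and making the result monic gives the answer.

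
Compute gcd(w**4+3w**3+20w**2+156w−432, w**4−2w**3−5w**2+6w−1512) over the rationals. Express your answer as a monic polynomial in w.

w**3+5w**2+30w+216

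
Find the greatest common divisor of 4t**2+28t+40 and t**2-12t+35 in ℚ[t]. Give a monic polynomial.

1

Repeated division with remainder:
  4t**2+28t+40 = (4)(t**2-12t+35) + (76t-100)
  t**2-12t+35 = ((1/76)t-203/1444)(76t-100) + (7560/361)
  76t-100 = ((6859/1890)t-1805/378)(7560/361) + (0)
The last nonzero remainder is the constant 7560/361, so the polynomials are coprime and gcd = 1.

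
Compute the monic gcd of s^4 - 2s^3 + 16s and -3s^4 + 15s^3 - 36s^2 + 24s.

s^3 - 4s^2 + 8s

Euclidean algorithm in ℚ[s]:
  s^4 - 2s^3 + 16s = (-1/3)(-3s^4 + 15s^3 - 36s^2 + 24s) + (3s^3 - 12s^2 + 24s)
  -3s^4 + 15s^3 - 36s^2 + 24s = (-s + 1)(3s^3 - 12s^2 + 24s) + (0)
Last nonzero remainder: 3s^3 - 12s^2 + 24s. Dividing through by 3 gives the monic gcd s^3 - 4s^2 + 8s.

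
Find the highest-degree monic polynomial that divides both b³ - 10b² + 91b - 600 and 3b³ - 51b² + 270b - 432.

b - 8

By polynomial division,
  b³ - 10b² + 91b - 600 = (1/3)(3b³ - 51b² + 270b - 432) + (7b² + b - 456)
  3b³ - 51b² + 270b - 432 = ((3/7)b - 360/49)(7b² + b - 456) + ((23166/49)b - 185328/49)
  7b² + b - 456 = ((343/23166)b + 931/7722)((23166/49)b - 185328/49) + (0)
Last nonzero remainder: (23166/49)b - 185328/49. Dividing through by 23166/49 gives the monic gcd b - 8.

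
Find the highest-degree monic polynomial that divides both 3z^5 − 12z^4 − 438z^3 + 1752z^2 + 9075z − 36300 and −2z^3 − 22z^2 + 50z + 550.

Euclidean algorithm in ℚ[z]:
  3z^5 − 12z^4 − 438z^3 + 1752z^2 + 9075z − 36300 = (−(3/2)z^2 + (45/2)z − 66)(−2z^3 − 22z^2 + 50z + 550) + (0)
Last nonzero remainder: −2z^3 − 22z^2 + 50z + 550. Dividing through by −2 gives the monic gcd z^3 + 11z^2 − 25z − 275.

z^3 + 11z^2 − 25z − 275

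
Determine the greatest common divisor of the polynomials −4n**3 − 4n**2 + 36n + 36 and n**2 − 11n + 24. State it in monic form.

n − 3

Euclidean algorithm in ℚ[n]:
  −4n**3 − 4n**2 + 36n + 36 = (−4n − 48)(n**2 − 11n + 24) + (−396n + 1188)
  n**2 − 11n + 24 = (−(1/396)n + 2/99)(−396n + 1188) + (0)
Last nonzero remainder: −396n + 1188. Dividing through by −396 gives the monic gcd n − 3.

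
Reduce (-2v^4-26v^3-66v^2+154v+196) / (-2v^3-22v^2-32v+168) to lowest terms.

By polynomial division,
  -2v^4-26v^3-66v^2+154v+196 = (v+2)(-2v^3-22v^2-32v+168) + (10v^2+50v-140)
  -2v^3-22v^2-32v+168 = (-(1/5)v-6/5)(10v^2+50v-140) + (0)
Last nonzero remainder: 10v^2+50v-140. Dividing through by 10 gives the monic gcd v^2+5v-14.
Cancel v^2+5v-14 from numerator and denominator to get the reduced form.

(v^2+8v+7)/(v+6)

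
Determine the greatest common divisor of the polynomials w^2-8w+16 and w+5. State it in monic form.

Apply the Euclidean algorithm:
  w^2-8w+16 = (w-13)(w+5) + (81)
  w+5 = ((1/81)w+5/81)(81) + (0)
The last nonzero remainder is the constant 81, so the polynomials are coprime and gcd = 1.

1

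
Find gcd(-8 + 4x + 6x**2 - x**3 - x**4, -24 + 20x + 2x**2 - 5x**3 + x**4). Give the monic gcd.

-4 + x**2

By polynomial division,
  -x**4 - x**3 + 6x**2 + 4x - 8 = (-1)(x**4 - 5x**3 + 2x**2 + 20x - 24) + (-6x**3 + 8x**2 + 24x - 32)
  x**4 - 5x**3 + 2x**2 + 20x - 24 = (-(1/6)x + 11/18)(-6x**3 + 8x**2 + 24x - 32) + ((10/9)x**2 - 40/9)
  -6x**3 + 8x**2 + 24x - 32 = (-(27/5)x + 36/5)((10/9)x**2 - 40/9) + (0)
Last nonzero remainder: (10/9)x**2 - 40/9. Dividing through by 10/9 gives the monic gcd x**2 - 4.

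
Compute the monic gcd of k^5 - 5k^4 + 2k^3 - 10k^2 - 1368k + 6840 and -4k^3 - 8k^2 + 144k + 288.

k^2 - 36

Repeated division with remainder:
  k^5 - 5k^4 + 2k^3 - 10k^2 - 1368k + 6840 = (-(1/4)k^2 + (7/4)k - 13)(-4k^3 - 8k^2 + 144k + 288) + (-294k^2 + 10584)
  -4k^3 - 8k^2 + 144k + 288 = ((2/147)k + 4/147)(-294k^2 + 10584) + (0)
Last nonzero remainder: -294k^2 + 10584. Dividing through by -294 gives the monic gcd k^2 - 36.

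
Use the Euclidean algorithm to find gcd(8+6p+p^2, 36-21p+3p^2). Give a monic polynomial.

1

Repeated division with remainder:
  p^2+6p+8 = (1/3)(3p^2-21p+36) + (13p-4)
  3p^2-21p+36 = ((3/13)p-261/169)(13p-4) + (5040/169)
  13p-4 = ((2197/5040)p-169/1260)(5040/169) + (0)
The last nonzero remainder is the constant 5040/169, so the polynomials are coprime and gcd = 1.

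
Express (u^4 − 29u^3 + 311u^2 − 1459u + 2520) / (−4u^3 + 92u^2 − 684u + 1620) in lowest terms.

Repeated division with remainder:
  u^4 − 29u^3 + 311u^2 − 1459u + 2520 = (−(1/4)u + 3/2)(−4u^3 + 92u^2 − 684u + 1620) + (2u^2 − 28u + 90)
  −4u^3 + 92u^2 − 684u + 1620 = (−2u + 18)(2u^2 − 28u + 90) + (0)
Last nonzero remainder: 2u^2 − 28u + 90. Dividing through by 2 gives the monic gcd u^2 − 14u + 45.
Cancel u^2 − 14u + 45 from numerator and denominator to get the reduced form.

(−u^2 + 15u − 56)/(4u − 36)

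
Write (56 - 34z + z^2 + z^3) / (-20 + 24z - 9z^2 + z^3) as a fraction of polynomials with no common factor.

(-28 + 3z + z^2)/(10 - 7z + z^2)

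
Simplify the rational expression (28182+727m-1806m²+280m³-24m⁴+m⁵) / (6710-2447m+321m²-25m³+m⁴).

By polynomial division,
  m⁵-24m⁴+280m³-1806m²+727m+28182 = (m+1)(m⁴-25m³+321m²-2447m+6710) + (-16m³+320m²-3536m+21472)
  m⁴-25m³+321m²-2447m+6710 = (-(1/16)m+5/16)(-16m³+320m²-3536m+21472) + (0)
Last nonzero remainder: -16m³+320m²-3536m+21472. Dividing through by -16 gives the monic gcd m³-20m²+221m-1342.
Cancel m³-20m²+221m-1342 from numerator and denominator to get the reduced form.

(-21-4m+m²)/(-5+m)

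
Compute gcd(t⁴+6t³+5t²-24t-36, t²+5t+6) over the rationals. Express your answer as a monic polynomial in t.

Apply the Euclidean algorithm:
  t⁴+6t³+5t²-24t-36 = (t²+t-6)(t²+5t+6) + (0)
The last nonzero remainder t²+5t+6 is already monic.

t²+5t+6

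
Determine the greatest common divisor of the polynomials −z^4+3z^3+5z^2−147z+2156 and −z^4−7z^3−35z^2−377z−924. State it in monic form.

z^3+4z^2+23z+308

By polynomial division,
  −z^4+3z^3+5z^2−147z+2156 = (−z^4−7z^3−35z^2−377z−924) + (10z^3+40z^2+230z+3080)
  −z^4−7z^3−35z^2−377z−924 = (−(1/10)z−3/10)(10z^3+40z^2+230z+3080) + (0)
Last nonzero remainder: 10z^3+40z^2+230z+3080. Dividing through by 10 gives the monic gcd z^3+4z^2+23z+308.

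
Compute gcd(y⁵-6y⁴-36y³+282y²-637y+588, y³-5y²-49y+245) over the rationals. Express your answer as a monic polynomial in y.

y²-49

Repeated division with remainder:
  y⁵-6y⁴-36y³+282y²-637y+588 = (y²-y+8)(y³-5y²-49y+245) + (28y²-1372)
  y³-5y²-49y+245 = ((1/28)y-5/28)(28y²-1372) + (0)
Last nonzero remainder: 28y²-1372. Dividing through by 28 gives the monic gcd y²-49.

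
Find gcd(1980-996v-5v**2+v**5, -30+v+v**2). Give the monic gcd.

By polynomial division,
  v**5-5v**2-996v+1980 = (v**3-v**2+31v-66)(v**2+v-30) + (0)
The last nonzero remainder v**2+v-30 is already monic.

-30+v+v**2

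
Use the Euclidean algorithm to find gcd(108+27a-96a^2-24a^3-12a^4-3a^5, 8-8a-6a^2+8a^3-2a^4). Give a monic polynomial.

Repeated division with remainder:
  -3a^5-12a^4-24a^3-96a^2+27a+108 = ((3/2)a+12)(-2a^4+8a^3-6a^2-8a+8) + (-111a^3-12a^2+111a+12)
  -2a^4+8a^3-6a^2-8a+8 = ((2/111)a-304/4107)(-111a^3-12a^2+111a+12) + (-(12168/1369)a^2+12168/1369)
  -111a^3-12a^2+111a+12 = ((50653/4056)a+1369/1014)(-(12168/1369)a^2+12168/1369) + (0)
Last nonzero remainder: -(12168/1369)a^2+12168/1369. Dividing through by -12168/1369 gives the monic gcd a^2-1.

-1+a^2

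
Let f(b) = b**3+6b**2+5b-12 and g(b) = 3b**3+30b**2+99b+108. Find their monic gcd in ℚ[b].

Euclidean algorithm in ℚ[b]:
  b**3+6b**2+5b-12 = (1/3)(3b**3+30b**2+99b+108) + (-4b**2-28b-48)
  3b**3+30b**2+99b+108 = (-(3/4)b-9/4)(-4b**2-28b-48) + (0)
Last nonzero remainder: -4b**2-28b-48. Dividing through by -4 gives the monic gcd b**2+7b+12.

b**2+7b+12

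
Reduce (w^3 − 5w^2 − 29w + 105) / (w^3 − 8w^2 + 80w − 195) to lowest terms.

By polynomial division,
  w^3 − 5w^2 − 29w + 105 = (w^3 − 8w^2 + 80w − 195) + (3w^2 − 109w + 300)
  w^3 − 8w^2 + 80w − 195 = ((1/3)w + 85/9)(3w^2 − 109w + 300) + ((9085/9)w − 9085/3)
  3w^2 − 109w + 300 = ((27/9085)w − 180/1817)((9085/9)w − 9085/3) + (0)
Last nonzero remainder: (9085/9)w − 9085/3. Dividing through by 9085/9 gives the monic gcd w − 3.
Cancel w − 3 from numerator and denominator to get the reduced form.

(w^2 − 2w − 35)/(w^2 − 5w + 65)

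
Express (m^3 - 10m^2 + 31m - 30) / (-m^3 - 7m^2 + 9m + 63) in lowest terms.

(-m^2 + 7m - 10)/(m^2 + 10m + 21)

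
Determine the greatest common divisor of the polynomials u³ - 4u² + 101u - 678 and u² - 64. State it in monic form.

Apply the Euclidean algorithm:
  u³ - 4u² + 101u - 678 = (u - 4)(u² - 64) + (165u - 934)
  u² - 64 = ((1/165)u + 934/27225)(165u - 934) + (-870044/27225)
  165u - 934 = (-(4492125/870044)u + 12714075/435022)(-870044/27225) + (0)
The last nonzero remainder is the constant -870044/27225, so the polynomials are coprime and gcd = 1.

1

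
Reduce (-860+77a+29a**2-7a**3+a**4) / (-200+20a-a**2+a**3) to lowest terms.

(172+19a-2a**2+a**3)/(40+4a+a**2)

By polynomial division,
  a**4-7a**3+29a**2+77a-860 = (a-6)(a**3-a**2+20a-200) + (3a**2+397a-2060)
  a**3-a**2+20a-200 = ((1/3)a-400/9)(3a**2+397a-2060) + ((165160/9)a-825800/9)
  3a**2+397a-2060 = ((27/165160)a+927/41290)((165160/9)a-825800/9) + (0)
Last nonzero remainder: (165160/9)a-825800/9. Dividing through by 165160/9 gives the monic gcd a-5.
Cancel a-5 from numerator and denominator to get the reduced form.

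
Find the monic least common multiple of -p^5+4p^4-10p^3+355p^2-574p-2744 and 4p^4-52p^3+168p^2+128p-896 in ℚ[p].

p^6-8p^5+26p^4-395p^3+1994p^2+448p-10976

Repeated division with remainder:
  -p^5+4p^4-10p^3+355p^2-574p-2744 = (-(1/4)p-9/4)(4p^4-52p^3+168p^2+128p-896) + (-85p^3+765p^2-510p-4760)
  4p^4-52p^3+168p^2+128p-896 = (-(4/85)p+16/85)(-85p^3+765p^2-510p-4760) + (0)
Last nonzero remainder: -85p^3+765p^2-510p-4760. Dividing through by -85 gives the monic gcd p^3-9p^2+6p+56.
Then lcm(f, g) = f·g / gcd(f, g); expanding and making the result monic gives the answer.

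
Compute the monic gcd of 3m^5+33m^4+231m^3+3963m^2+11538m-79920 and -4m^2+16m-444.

m^2-4m+111

Apply the Euclidean algorithm:
  3m^5+33m^4+231m^3+3963m^2+11538m-79920 = (-(3/4)m^3-(45/4)m^2-(39/2)m+180)(-4m^2+16m-444) + (0)
Last nonzero remainder: -4m^2+16m-444. Dividing through by -4 gives the monic gcd m^2-4m+111.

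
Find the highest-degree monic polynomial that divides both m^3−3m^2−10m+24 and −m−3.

m+3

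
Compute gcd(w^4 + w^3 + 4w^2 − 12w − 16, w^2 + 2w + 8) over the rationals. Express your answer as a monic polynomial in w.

Apply the Euclidean algorithm:
  w^4 + w^3 + 4w^2 − 12w − 16 = (w^2 − w − 2)(w^2 + 2w + 8) + (0)
The last nonzero remainder w^2 + 2w + 8 is already monic.

w^2 + 2w + 8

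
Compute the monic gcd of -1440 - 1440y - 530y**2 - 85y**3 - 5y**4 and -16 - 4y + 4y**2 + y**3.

4 + y

Apply the Euclidean algorithm:
  -5y**4 - 85y**3 - 530y**2 - 1440y - 1440 = (-5y - 65)(y**3 + 4y**2 - 4y - 16) + (-290y**2 - 1780y - 2480)
  y**3 + 4y**2 - 4y - 16 = (-(1/290)y + 31/4205)(-290y**2 - 1780y - 2480) + ((480/841)y + 1920/841)
  -290y**2 - 1780y - 2480 = (-(24389/48)y - 26071/24)((480/841)y + 1920/841) + (0)
Last nonzero remainder: (480/841)y + 1920/841. Dividing through by 480/841 gives the monic gcd y + 4.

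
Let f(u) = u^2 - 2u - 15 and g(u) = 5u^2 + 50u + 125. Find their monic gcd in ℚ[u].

1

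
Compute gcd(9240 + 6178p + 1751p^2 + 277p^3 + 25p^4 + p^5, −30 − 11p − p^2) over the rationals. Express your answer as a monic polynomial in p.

30 + 11p + p^2

By polynomial division,
  p^5 + 25p^4 + 277p^3 + 1751p^2 + 6178p + 9240 = (−p^3 − 14p^2 − 93p − 308)(−p^2 − 11p − 30) + (0)
Last nonzero remainder: −p^2 − 11p − 30. Dividing through by −1 gives the monic gcd p^2 + 11p + 30.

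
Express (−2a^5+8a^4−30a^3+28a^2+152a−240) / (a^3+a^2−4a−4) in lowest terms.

(−2a^3+8a^2−38a+60)/(a+1)

Euclidean algorithm in ℚ[a]:
  −2a^5+8a^4−30a^3+28a^2+152a−240 = (−2a^2+10a−48)(a^3+a^2−4a−4) + (108a^2−432)
  a^3+a^2−4a−4 = ((1/108)a+1/108)(108a^2−432) + (0)
Last nonzero remainder: 108a^2−432. Dividing through by 108 gives the monic gcd a^2−4.
Cancel a^2−4 from numerator and denominator to get the reduced form.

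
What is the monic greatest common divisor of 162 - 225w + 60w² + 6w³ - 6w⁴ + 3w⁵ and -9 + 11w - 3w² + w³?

-9 + 11w - 3w² + w³

By polynomial division,
  3w⁵ - 6w⁴ + 6w³ + 60w² - 225w + 162 = (3w² + 3w - 18)(w³ - 3w² + 11w - 9) + (0)
The last nonzero remainder w³ - 3w² + 11w - 9 is already monic.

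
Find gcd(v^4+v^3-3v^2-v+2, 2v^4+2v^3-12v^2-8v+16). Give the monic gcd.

Apply the Euclidean algorithm:
  v^4+v^3-3v^2-v+2 = (1/2)(2v^4+2v^3-12v^2-8v+16) + (3v^2+3v-6)
  2v^4+2v^3-12v^2-8v+16 = ((2/3)v^2-8/3)(3v^2+3v-6) + (0)
Last nonzero remainder: 3v^2+3v-6. Dividing through by 3 gives the monic gcd v^2+v-2.

v^2+v-2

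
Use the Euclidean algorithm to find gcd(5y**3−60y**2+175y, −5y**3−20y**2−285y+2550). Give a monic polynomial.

Euclidean algorithm in ℚ[y]:
  5y**3−60y**2+175y = (−1)(−5y**3−20y**2−285y+2550) + (−80y**2−110y+2550)
  −5y**3−20y**2−285y+2550 = ((1/16)y+21/128)(−80y**2−110y+2550) + (−(27285/64)y+136425/64)
  −80y**2−110y+2550 = ((1024/5457)y+128/107)(−(27285/64)y+136425/64) + (0)
Last nonzero remainder: −(27285/64)y+136425/64. Dividing through by −27285/64 gives the monic gcd y−5.

y−5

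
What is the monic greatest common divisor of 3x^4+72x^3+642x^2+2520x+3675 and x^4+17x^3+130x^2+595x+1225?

x^2+12x+35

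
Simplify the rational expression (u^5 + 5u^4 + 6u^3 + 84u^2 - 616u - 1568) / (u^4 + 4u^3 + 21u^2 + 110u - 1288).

Repeated division with remainder:
  u^5 + 5u^4 + 6u^3 + 84u^2 - 616u - 1568 = (u + 1)(u^4 + 4u^3 + 21u^2 + 110u - 1288) + (-19u^3 - 47u^2 + 562u - 280)
  u^4 + 4u^3 + 21u^2 + 110u - 1288 = (-(1/19)u - 29/361)(-19u^3 - 47u^2 + 562u - 280) + ((16896/361)u^2 + (50688/361)u - 473088/361)
  -19u^3 - 47u^2 + 562u - 280 = (-(6859/16896)u + 1805/8448)((16896/361)u^2 + (50688/361)u - 473088/361) + (0)
Last nonzero remainder: (16896/361)u^2 + (50688/361)u - 473088/361. Dividing through by 16896/361 gives the monic gcd u^2 + 3u - 28.
Cancel u^2 + 3u - 28 from numerator and denominator to get the reduced form.

(u^3 + 2u^2 + 28u + 56)/(u^2 + u + 46)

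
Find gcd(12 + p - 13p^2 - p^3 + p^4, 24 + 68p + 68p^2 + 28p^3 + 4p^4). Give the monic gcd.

3 + 4p + p^2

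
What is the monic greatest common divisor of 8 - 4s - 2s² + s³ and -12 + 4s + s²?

-2 + s

Euclidean algorithm in ℚ[s]:
  s³ - 2s² - 4s + 8 = (s - 6)(s² + 4s - 12) + (32s - 64)
  s² + 4s - 12 = ((1/32)s + 3/16)(32s - 64) + (0)
Last nonzero remainder: 32s - 64. Dividing through by 32 gives the monic gcd s - 2.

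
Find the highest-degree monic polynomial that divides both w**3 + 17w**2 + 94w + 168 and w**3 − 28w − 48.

w + 4

By polynomial division,
  w**3 + 17w**2 + 94w + 168 = (w**3 − 28w − 48) + (17w**2 + 122w + 216)
  w**3 − 28w − 48 = ((1/17)w − 122/289)(17w**2 + 122w + 216) + ((3120/289)w + 12480/289)
  17w**2 + 122w + 216 = ((4913/3120)w + 2601/520)((3120/289)w + 12480/289) + (0)
Last nonzero remainder: (3120/289)w + 12480/289. Dividing through by 3120/289 gives the monic gcd w + 4.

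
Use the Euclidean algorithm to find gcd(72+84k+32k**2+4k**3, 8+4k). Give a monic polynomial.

2+k

Apply the Euclidean algorithm:
  4k**3+32k**2+84k+72 = (k**2+6k+9)(4k+8) + (0)
Last nonzero remainder: 4k+8. Dividing through by 4 gives the monic gcd k+2.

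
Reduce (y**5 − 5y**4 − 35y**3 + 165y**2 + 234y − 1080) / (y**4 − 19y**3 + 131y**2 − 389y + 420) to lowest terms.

(y**3 + 2y**2 − 33y − 90)/(y**2 − 12y + 35)

By polynomial division,
  y**5 − 5y**4 − 35y**3 + 165y**2 + 234y − 1080 = (y + 14)(y**4 − 19y**3 + 131y**2 − 389y + 420) + (100y**3 − 1280y**2 + 5260y − 6960)
  y**4 − 19y**3 + 131y**2 − 389y + 420 = ((1/100)y − 31/500)(100y**3 − 1280y**2 + 5260y − 6960) + (−(24/25)y**2 + (168/25)y − 288/25)
  100y**3 − 1280y**2 + 5260y − 6960 = (−(625/6)y + 3625/6)(−(24/25)y**2 + (168/25)y − 288/25) + (0)
Last nonzero remainder: −(24/25)y**2 + (168/25)y − 288/25. Dividing through by −24/25 gives the monic gcd y**2 − 7y + 12.
Cancel y**2 − 7y + 12 from numerator and denominator to get the reduced form.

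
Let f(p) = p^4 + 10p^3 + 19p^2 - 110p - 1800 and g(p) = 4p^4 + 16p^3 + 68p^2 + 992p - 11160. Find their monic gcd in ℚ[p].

Euclidean algorithm in ℚ[p]:
  p^4 + 10p^3 + 19p^2 - 110p - 1800 = (1/4)(4p^4 + 16p^3 + 68p^2 + 992p - 11160) + (6p^3 + 2p^2 - 358p + 990)
  4p^4 + 16p^3 + 68p^2 + 992p - 11160 = ((2/3)p + 22/9)(6p^3 + 2p^2 - 358p + 990) + ((2716/9)p^2 + (10864/9)p - 13580)
  6p^3 + 2p^2 - 358p + 990 = ((27/1358)p - 99/1358)((2716/9)p^2 + (10864/9)p - 13580) + (0)
Last nonzero remainder: (2716/9)p^2 + (10864/9)p - 13580. Dividing through by 2716/9 gives the monic gcd p^2 + 4p - 45.

p^2 + 4p - 45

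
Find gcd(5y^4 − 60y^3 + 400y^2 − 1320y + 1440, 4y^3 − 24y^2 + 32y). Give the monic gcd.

y^2 − 6y + 8

By polynomial division,
  5y^4 − 60y^3 + 400y^2 − 1320y + 1440 = ((5/4)y − 15/2)(4y^3 − 24y^2 + 32y) + (180y^2 − 1080y + 1440)
  4y^3 − 24y^2 + 32y = ((1/45)y)(180y^2 − 1080y + 1440) + (0)
Last nonzero remainder: 180y^2 − 1080y + 1440. Dividing through by 180 gives the monic gcd y^2 − 6y + 8.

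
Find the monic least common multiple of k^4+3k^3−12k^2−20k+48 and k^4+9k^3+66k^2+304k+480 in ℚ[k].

By polynomial division,
  k^4+3k^3−12k^2−20k+48 = (k^4+9k^3+66k^2+304k+480) + (−6k^3−78k^2−324k−432)
  k^4+9k^3+66k^2+304k+480 = (−(1/6)k+2/3)(−6k^3−78k^2−324k−432) + (64k^2+448k+768)
  −6k^3−78k^2−324k−432 = (−(3/32)k−9/16)(64k^2+448k+768) + (0)
Last nonzero remainder: 64k^2+448k+768. Dividing through by 64 gives the monic gcd k^2+7k+12.
Then lcm(f, g) = f·g / gcd(f, g); expanding and making the result monic gives the answer.

k^6+5k^5+34k^4+76k^3−472k^2−704k+1920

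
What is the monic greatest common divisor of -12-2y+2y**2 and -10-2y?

Repeated division with remainder:
  2y**2-2y-12 = (-y+6)(-2y-10) + (48)
  -2y-10 = (-(1/24)y-5/24)(48) + (0)
The last nonzero remainder is the constant 48, so the polynomials are coprime and gcd = 1.

1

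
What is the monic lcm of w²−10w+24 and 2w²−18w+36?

w³−13w²+54w−72

Euclidean algorithm in ℚ[w]:
  w²−10w+24 = (1/2)(2w²−18w+36) + (−w+6)
  2w²−18w+36 = (−2w+6)(−w+6) + (0)
Last nonzero remainder: −w+6. Dividing through by −1 gives the monic gcd w−6.
Then lcm(f, g) = f·g / gcd(f, g); expanding and making the result monic gives the answer.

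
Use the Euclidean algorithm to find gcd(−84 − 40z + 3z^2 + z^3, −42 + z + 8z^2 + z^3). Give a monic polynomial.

7 + z

By polynomial division,
  z^3 + 3z^2 − 40z − 84 = (z^3 + 8z^2 + z − 42) + (−5z^2 − 41z − 42)
  z^3 + 8z^2 + z − 42 = (−(1/5)z + 1/25)(−5z^2 − 41z − 42) + (−(144/25)z − 1008/25)
  −5z^2 − 41z − 42 = ((125/144)z + 25/24)(−(144/25)z − 1008/25) + (0)
Last nonzero remainder: −(144/25)z − 1008/25. Dividing through by −144/25 gives the monic gcd z + 7.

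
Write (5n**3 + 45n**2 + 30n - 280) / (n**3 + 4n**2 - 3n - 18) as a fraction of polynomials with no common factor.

(5n**2 + 55n + 140)/(n**2 + 6n + 9)

Apply the Euclidean algorithm:
  5n**3 + 45n**2 + 30n - 280 = (5)(n**3 + 4n**2 - 3n - 18) + (25n**2 + 45n - 190)
  n**3 + 4n**2 - 3n - 18 = ((1/25)n + 11/125)(25n**2 + 45n - 190) + ((16/25)n - 32/25)
  25n**2 + 45n - 190 = ((625/16)n + 2375/16)((16/25)n - 32/25) + (0)
Last nonzero remainder: (16/25)n - 32/25. Dividing through by 16/25 gives the monic gcd n - 2.
Cancel n - 2 from numerator and denominator to get the reduced form.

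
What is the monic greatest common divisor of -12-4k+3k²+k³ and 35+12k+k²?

Euclidean algorithm in ℚ[k]:
  k³+3k²-4k-12 = (k-9)(k²+12k+35) + (69k+303)
  k²+12k+35 = ((1/69)k+175/1587)(69k+303) + (840/529)
  69k+303 = ((12167/280)k+53429/280)(840/529) + (0)
The last nonzero remainder is the constant 840/529, so the polynomials are coprime and gcd = 1.

1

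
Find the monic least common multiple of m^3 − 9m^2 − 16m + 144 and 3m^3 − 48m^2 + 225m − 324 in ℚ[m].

By polynomial division,
  m^3 − 9m^2 − 16m + 144 = (1/3)(3m^3 − 48m^2 + 225m − 324) + (7m^2 − 91m + 252)
  3m^3 − 48m^2 + 225m − 324 = ((3/7)m − 9/7)(7m^2 − 91m + 252) + (0)
Last nonzero remainder: 7m^2 − 91m + 252. Dividing through by 7 gives the monic gcd m^2 − 13m + 36.
Then lcm(f, g) = f·g / gcd(f, g); expanding and making the result monic gives the answer.

m^4 − 12m^3 + 11m^2 + 192m − 432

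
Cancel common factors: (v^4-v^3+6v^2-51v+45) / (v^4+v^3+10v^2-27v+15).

(v-3)/(v-1)

Apply the Euclidean algorithm:
  v^4-v^3+6v^2-51v+45 = (v^4+v^3+10v^2-27v+15) + (-2v^3-4v^2-24v+30)
  v^4+v^3+10v^2-27v+15 = (-(1/2)v+1/2)(-2v^3-4v^2-24v+30) + (0)
Last nonzero remainder: -2v^3-4v^2-24v+30. Dividing through by -2 gives the monic gcd v^3+2v^2+12v-15.
Cancel v^3+2v^2+12v-15 from numerator and denominator to get the reduced form.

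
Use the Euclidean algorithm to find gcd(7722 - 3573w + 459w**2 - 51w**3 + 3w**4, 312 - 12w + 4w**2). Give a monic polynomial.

Euclidean algorithm in ℚ[w]:
  3w**4 - 51w**3 + 459w**2 - 3573w + 7722 = ((3/4)w**2 - (21/2)w + 99/4)(4w**2 - 12w + 312) + (0)
Last nonzero remainder: 4w**2 - 12w + 312. Dividing through by 4 gives the monic gcd w**2 - 3w + 78.

78 - 3w + w**2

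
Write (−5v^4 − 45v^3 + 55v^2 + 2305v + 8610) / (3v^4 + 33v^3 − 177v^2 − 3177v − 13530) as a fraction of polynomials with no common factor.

(−5v^2 + 5v + 210)/(3v^2 + 3v − 330)

Apply the Euclidean algorithm:
  −5v^4 − 45v^3 + 55v^2 + 2305v + 8610 = (−5/3)(3v^4 + 33v^3 − 177v^2 − 3177v − 13530) + (10v^3 − 240v^2 − 2990v − 13940)
  3v^4 + 33v^3 − 177v^2 − 3177v − 13530 = ((3/10)v + 21/2)(10v^3 − 240v^2 − 2990v − 13940) + (3240v^2 + 32400v + 132840)
  10v^3 − 240v^2 − 2990v − 13940 = ((1/324)v − 17/162)(3240v^2 + 32400v + 132840) + (0)
Last nonzero remainder: 3240v^2 + 32400v + 132840. Dividing through by 3240 gives the monic gcd v^2 + 10v + 41.
Cancel v^2 + 10v + 41 from numerator and denominator to get the reduced form.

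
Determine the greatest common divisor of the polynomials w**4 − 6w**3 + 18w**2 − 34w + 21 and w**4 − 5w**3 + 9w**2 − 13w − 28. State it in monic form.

w**2 − 2w + 7

Euclidean algorithm in ℚ[w]:
  w**4 − 6w**3 + 18w**2 − 34w + 21 = (w**4 − 5w**3 + 9w**2 − 13w − 28) + (−w**3 + 9w**2 − 21w + 49)
  w**4 − 5w**3 + 9w**2 − 13w − 28 = (−w − 4)(−w**3 + 9w**2 − 21w + 49) + (24w**2 − 48w + 168)
  −w**3 + 9w**2 − 21w + 49 = (−(1/24)w + 7/24)(24w**2 − 48w + 168) + (0)
Last nonzero remainder: 24w**2 − 48w + 168. Dividing through by 24 gives the monic gcd w**2 − 2w + 7.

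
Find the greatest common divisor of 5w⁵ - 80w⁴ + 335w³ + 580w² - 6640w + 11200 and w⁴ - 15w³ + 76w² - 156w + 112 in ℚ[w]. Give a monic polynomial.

w² - 11w + 28

By polynomial division,
  5w⁵ - 80w⁴ + 335w³ + 580w² - 6640w + 11200 = (5w - 5)(w⁴ - 15w³ + 76w² - 156w + 112) + (-120w³ + 1740w² - 7980w + 11760)
  w⁴ - 15w³ + 76w² - 156w + 112 = (-(1/120)w + 1/240)(-120w³ + 1740w² - 7980w + 11760) + ((9/4)w² - (99/4)w + 63)
  -120w³ + 1740w² - 7980w + 11760 = (-(160/3)w + 560/3)((9/4)w² - (99/4)w + 63) + (0)
Last nonzero remainder: (9/4)w² - (99/4)w + 63. Dividing through by 9/4 gives the monic gcd w² - 11w + 28.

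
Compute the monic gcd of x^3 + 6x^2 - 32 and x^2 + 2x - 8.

Repeated division with remainder:
  x^3 + 6x^2 - 32 = (x + 4)(x^2 + 2x - 8) + (0)
The last nonzero remainder x^2 + 2x - 8 is already monic.

x^2 + 2x - 8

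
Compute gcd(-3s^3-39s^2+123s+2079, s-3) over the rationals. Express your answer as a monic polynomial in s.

1

Repeated division with remainder:
  -3s^3-39s^2+123s+2079 = (-3s^2-48s-21)(s-3) + (2016)
  s-3 = ((1/2016)s-1/672)(2016) + (0)
The last nonzero remainder is the constant 2016, so the polynomials are coprime and gcd = 1.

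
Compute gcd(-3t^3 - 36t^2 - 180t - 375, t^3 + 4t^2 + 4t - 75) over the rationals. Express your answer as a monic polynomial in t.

Apply the Euclidean algorithm:
  -3t^3 - 36t^2 - 180t - 375 = (-3)(t^3 + 4t^2 + 4t - 75) + (-24t^2 - 168t - 600)
  t^3 + 4t^2 + 4t - 75 = (-(1/24)t + 1/8)(-24t^2 - 168t - 600) + (0)
Last nonzero remainder: -24t^2 - 168t - 600. Dividing through by -24 gives the monic gcd t^2 + 7t + 25.

t^2 + 7t + 25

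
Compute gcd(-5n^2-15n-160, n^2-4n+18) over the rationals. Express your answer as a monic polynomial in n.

1

Apply the Euclidean algorithm:
  -5n^2-15n-160 = (-5)(n^2-4n+18) + (-35n-70)
  n^2-4n+18 = (-(1/35)n+6/35)(-35n-70) + (30)
  -35n-70 = (-(7/6)n-7/3)(30) + (0)
The last nonzero remainder is the constant 30, so the polynomials are coprime and gcd = 1.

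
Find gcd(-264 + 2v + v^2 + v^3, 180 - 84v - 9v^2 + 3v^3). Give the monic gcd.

By polynomial division,
  v^3 + v^2 + 2v - 264 = (1/3)(3v^3 - 9v^2 - 84v + 180) + (4v^2 + 30v - 324)
  3v^3 - 9v^2 - 84v + 180 = ((3/4)v - 63/8)(4v^2 + 30v - 324) + ((1581/4)v - 4743/2)
  4v^2 + 30v - 324 = ((16/1581)v + 72/527)((1581/4)v - 4743/2) + (0)
Last nonzero remainder: (1581/4)v - 4743/2. Dividing through by 1581/4 gives the monic gcd v - 6.

-6 + v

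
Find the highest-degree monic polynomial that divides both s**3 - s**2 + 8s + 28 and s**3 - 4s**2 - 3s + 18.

s + 2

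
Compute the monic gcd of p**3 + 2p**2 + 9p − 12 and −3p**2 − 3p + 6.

p − 1

By polynomial division,
  p**3 + 2p**2 + 9p − 12 = (−(1/3)p − 1/3)(−3p**2 − 3p + 6) + (10p − 10)
  −3p**2 − 3p + 6 = (−(3/10)p − 3/5)(10p − 10) + (0)
Last nonzero remainder: 10p − 10. Dividing through by 10 gives the monic gcd p − 1.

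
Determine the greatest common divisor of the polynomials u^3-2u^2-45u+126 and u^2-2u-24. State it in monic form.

Apply the Euclidean algorithm:
  u^3-2u^2-45u+126 = (u)(u^2-2u-24) + (-21u+126)
  u^2-2u-24 = (-(1/21)u-4/21)(-21u+126) + (0)
Last nonzero remainder: -21u+126. Dividing through by -21 gives the monic gcd u-6.

u-6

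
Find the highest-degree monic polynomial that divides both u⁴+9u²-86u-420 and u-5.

u-5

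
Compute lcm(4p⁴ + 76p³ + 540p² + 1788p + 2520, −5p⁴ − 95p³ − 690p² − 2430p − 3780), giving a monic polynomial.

Apply the Euclidean algorithm:
  4p⁴ + 76p³ + 540p² + 1788p + 2520 = (−4/5)(−5p⁴ − 95p³ − 690p² − 2430p − 3780) + (−12p² − 156p − 504)
  −5p⁴ − 95p³ − 690p² − 2430p − 3780 = ((5/12)p² + (5/2)p + 15/2)(−12p² − 156p − 504) + (0)
Last nonzero remainder: −12p² − 156p − 504. Dividing through by −12 gives the monic gcd p² + 13p + 42.
Then lcm(f, g) = f·g / gcd(f, g); expanding and making the result monic gives the answer.

p⁶ + 25p⁵ + 267p⁴ + 1599p³ + 5742p² + 11826p + 11340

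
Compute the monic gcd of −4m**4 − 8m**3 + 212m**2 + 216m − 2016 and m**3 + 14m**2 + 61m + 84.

m**2 + 11m + 28

Repeated division with remainder:
  −4m**4 − 8m**3 + 212m**2 + 216m − 2016 = (−4m + 48)(m**3 + 14m**2 + 61m + 84) + (−216m**2 − 2376m − 6048)
  m**3 + 14m**2 + 61m + 84 = (−(1/216)m − 1/72)(−216m**2 − 2376m − 6048) + (0)
Last nonzero remainder: −216m**2 − 2376m − 6048. Dividing through by −216 gives the monic gcd m**2 + 11m + 28.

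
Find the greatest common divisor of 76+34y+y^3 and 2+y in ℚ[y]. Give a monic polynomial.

Apply the Euclidean algorithm:
  y^3+34y+76 = (y^2-2y+38)(y+2) + (0)
The last nonzero remainder y+2 is already monic.

2+y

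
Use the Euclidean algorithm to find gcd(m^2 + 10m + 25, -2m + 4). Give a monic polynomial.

Repeated division with remainder:
  m^2 + 10m + 25 = (-(1/2)m - 6)(-2m + 4) + (49)
  -2m + 4 = (-(2/49)m + 4/49)(49) + (0)
The last nonzero remainder is the constant 49, so the polynomials are coprime and gcd = 1.

1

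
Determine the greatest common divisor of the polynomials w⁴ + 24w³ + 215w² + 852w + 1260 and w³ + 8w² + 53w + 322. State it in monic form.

w + 7

Euclidean algorithm in ℚ[w]:
  w⁴ + 24w³ + 215w² + 852w + 1260 = (w + 16)(w³ + 8w² + 53w + 322) + (34w² − 318w − 3892)
  w³ + 8w² + 53w + 322 = ((1/34)w + 295/578)(34w² − 318w − 3892) + ((95304/289)w + 667128/289)
  34w² − 318w − 3892 = ((4913/47652)w − 40171/23826)((95304/289)w + 667128/289) + (0)
Last nonzero remainder: (95304/289)w + 667128/289. Dividing through by 95304/289 gives the monic gcd w + 7.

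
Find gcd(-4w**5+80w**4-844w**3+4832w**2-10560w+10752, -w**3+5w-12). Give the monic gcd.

Apply the Euclidean algorithm:
  -4w**5+80w**4-844w**3+4832w**2-10560w+10752 = (4w**2-80w+864)(-w**3+5w-12) + (5280w**2-15840w+21120)
  -w**3+5w-12 = (-(1/5280)w-1/1760)(5280w**2-15840w+21120) + (0)
Last nonzero remainder: 5280w**2-15840w+21120. Dividing through by 5280 gives the monic gcd w**2-3w+4.

w**2-3w+4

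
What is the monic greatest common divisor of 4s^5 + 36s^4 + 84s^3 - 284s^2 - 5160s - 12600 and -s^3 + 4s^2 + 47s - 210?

Repeated division with remainder:
  4s^5 + 36s^4 + 84s^3 - 284s^2 - 5160s - 12600 = (-4s^2 - 52s - 480)(-s^3 + 4s^2 + 47s - 210) + (3240s^2 + 6480s - 113400)
  -s^3 + 4s^2 + 47s - 210 = (-(1/3240)s + 1/540)(3240s^2 + 6480s - 113400) + (0)
Last nonzero remainder: 3240s^2 + 6480s - 113400. Dividing through by 3240 gives the monic gcd s^2 + 2s - 35.

s^2 + 2s - 35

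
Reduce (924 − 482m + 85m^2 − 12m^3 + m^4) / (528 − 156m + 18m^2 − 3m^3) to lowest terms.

(−21 + 10m − m^2)/(−12 + 3m)

Apply the Euclidean algorithm:
  m^4 − 12m^3 + 85m^2 − 482m + 924 = (−(1/3)m + 2)(−3m^3 + 18m^2 − 156m + 528) + (−3m^2 + 6m − 132)
  −3m^3 + 18m^2 − 156m + 528 = (m − 4)(−3m^2 + 6m − 132) + (0)
Last nonzero remainder: −3m^2 + 6m − 132. Dividing through by −3 gives the monic gcd m^2 − 2m + 44.
Cancel m^2 − 2m + 44 from numerator and denominator to get the reduced form.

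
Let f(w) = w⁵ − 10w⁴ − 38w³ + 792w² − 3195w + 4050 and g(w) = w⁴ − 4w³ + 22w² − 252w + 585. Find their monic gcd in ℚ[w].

w² − 8w + 15

By polynomial division,
  w⁵ − 10w⁴ − 38w³ + 792w² − 3195w + 4050 = (w − 6)(w⁴ − 4w³ + 22w² − 252w + 585) + (−84w³ + 1176w² − 5292w + 7560)
  w⁴ − 4w³ + 22w² − 252w + 585 = (−(1/84)w − 5/42)(−84w³ + 1176w² − 5292w + 7560) + (99w² − 792w + 1485)
  −84w³ + 1176w² − 5292w + 7560 = (−(28/33)w + 56/11)(99w² − 792w + 1485) + (0)
Last nonzero remainder: 99w² − 792w + 1485. Dividing through by 99 gives the monic gcd w² − 8w + 15.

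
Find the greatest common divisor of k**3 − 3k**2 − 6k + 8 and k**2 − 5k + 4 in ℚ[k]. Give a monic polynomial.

k**2 − 5k + 4

Repeated division with remainder:
  k**3 − 3k**2 − 6k + 8 = (k + 2)(k**2 − 5k + 4) + (0)
The last nonzero remainder k**2 − 5k + 4 is already monic.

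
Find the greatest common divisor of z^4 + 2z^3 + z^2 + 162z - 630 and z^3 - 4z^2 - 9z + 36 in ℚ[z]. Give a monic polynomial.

z - 3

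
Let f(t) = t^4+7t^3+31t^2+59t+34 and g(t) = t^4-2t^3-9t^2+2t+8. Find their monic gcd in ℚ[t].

Euclidean algorithm in ℚ[t]:
  t^4+7t^3+31t^2+59t+34 = (t^4-2t^3-9t^2+2t+8) + (9t^3+40t^2+57t+26)
  t^4-2t^3-9t^2+2t+8 = ((1/9)t-58/81)(9t^3+40t^2+57t+26) + ((1078/81)t^2+(1078/27)t+2156/81)
  9t^3+40t^2+57t+26 = ((729/1078)t+1053/1078)((1078/81)t^2+(1078/27)t+2156/81) + (0)
Last nonzero remainder: (1078/81)t^2+(1078/27)t+2156/81. Dividing through by 1078/81 gives the monic gcd t^2+3t+2.

t^2+3t+2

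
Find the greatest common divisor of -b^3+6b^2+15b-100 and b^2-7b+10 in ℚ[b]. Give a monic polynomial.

Euclidean algorithm in ℚ[b]:
  -b^3+6b^2+15b-100 = (-b-1)(b^2-7b+10) + (18b-90)
  b^2-7b+10 = ((1/18)b-1/9)(18b-90) + (0)
Last nonzero remainder: 18b-90. Dividing through by 18 gives the monic gcd b-5.

b-5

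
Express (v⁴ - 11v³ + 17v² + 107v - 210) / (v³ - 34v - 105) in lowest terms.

(v³ - 4v² - 11v + 30)/(v² + 7v + 15)

Repeated division with remainder:
  v⁴ - 11v³ + 17v² + 107v - 210 = (v - 11)(v³ - 34v - 105) + (51v² - 162v - 1365)
  v³ - 34v - 105 = ((1/51)v + 18/289)(51v² - 162v - 1365) + ((825/289)v - 5775/289)
  51v² - 162v - 1365 = ((4913/275)v + 3757/55)((825/289)v - 5775/289) + (0)
Last nonzero remainder: (825/289)v - 5775/289. Dividing through by 825/289 gives the monic gcd v - 7.
Cancel v - 7 from numerator and denominator to get the reduced form.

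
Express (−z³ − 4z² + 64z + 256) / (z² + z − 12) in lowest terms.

(−z² + 64)/(z − 3)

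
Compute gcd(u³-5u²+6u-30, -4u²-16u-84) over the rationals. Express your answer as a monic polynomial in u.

By polynomial division,
  u³-5u²+6u-30 = (-(1/4)u+9/4)(-4u²-16u-84) + (21u+159)
  -4u²-16u-84 = (-(4/21)u+100/147)(21u+159) + (-9416/49)
  21u+159 = (-(1029/9416)u-7791/9416)(-9416/49) + (0)
The last nonzero remainder is the constant -9416/49, so the polynomials are coprime and gcd = 1.

1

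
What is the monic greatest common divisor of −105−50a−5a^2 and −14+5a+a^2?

7+a

Repeated division with remainder:
  −5a^2−50a−105 = (−5)(a^2+5a−14) + (−25a−175)
  a^2+5a−14 = (−(1/25)a+2/25)(−25a−175) + (0)
Last nonzero remainder: −25a−175. Dividing through by −25 gives the monic gcd a+7.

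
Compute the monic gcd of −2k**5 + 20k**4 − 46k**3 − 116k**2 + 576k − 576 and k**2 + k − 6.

k**2 + k − 6

Repeated division with remainder:
  −2k**5 + 20k**4 − 46k**3 − 116k**2 + 576k − 576 = (−2k**3 + 22k**2 − 80k + 96)(k**2 + k − 6) + (0)
The last nonzero remainder k**2 + k − 6 is already monic.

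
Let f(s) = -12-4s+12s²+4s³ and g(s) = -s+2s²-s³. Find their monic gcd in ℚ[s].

-1+s

Euclidean algorithm in ℚ[s]:
  4s³+12s²-4s-12 = (-4)(-s³+2s²-s) + (20s²-8s-12)
  -s³+2s²-s = (-(1/20)s+2/25)(20s²-8s-12) + (-(24/25)s+24/25)
  20s²-8s-12 = (-(125/6)s-25/2)(-(24/25)s+24/25) + (0)
Last nonzero remainder: -(24/25)s+24/25. Dividing through by -24/25 gives the monic gcd s-1.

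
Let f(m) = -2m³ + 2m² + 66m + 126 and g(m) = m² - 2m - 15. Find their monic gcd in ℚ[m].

Euclidean algorithm in ℚ[m]:
  -2m³ + 2m² + 66m + 126 = (-2m - 2)(m² - 2m - 15) + (32m + 96)
  m² - 2m - 15 = ((1/32)m - 5/32)(32m + 96) + (0)
Last nonzero remainder: 32m + 96. Dividing through by 32 gives the monic gcd m + 3.

m + 3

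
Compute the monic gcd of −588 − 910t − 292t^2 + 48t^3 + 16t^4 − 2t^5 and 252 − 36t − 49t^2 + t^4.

−21 − 4t + t^2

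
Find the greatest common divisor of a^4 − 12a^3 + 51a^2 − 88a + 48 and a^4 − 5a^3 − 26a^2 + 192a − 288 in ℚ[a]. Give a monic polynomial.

a^3 − 11a^2 + 40a − 48

Euclidean algorithm in ℚ[a]:
  a^4 − 12a^3 + 51a^2 − 88a + 48 = (a^4 − 5a^3 − 26a^2 + 192a − 288) + (−7a^3 + 77a^2 − 280a + 336)
  a^4 − 5a^3 − 26a^2 + 192a − 288 = (−(1/7)a − 6/7)(−7a^3 + 77a^2 − 280a + 336) + (0)
Last nonzero remainder: −7a^3 + 77a^2 − 280a + 336. Dividing through by −7 gives the monic gcd a^3 − 11a^2 + 40a − 48.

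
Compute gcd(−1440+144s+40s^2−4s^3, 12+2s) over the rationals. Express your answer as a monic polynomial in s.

Repeated division with remainder:
  −4s^3+40s^2+144s−1440 = (−2s^2+32s−120)(2s+12) + (0)
Last nonzero remainder: 2s+12. Dividing through by 2 gives the monic gcd s+6.

6+s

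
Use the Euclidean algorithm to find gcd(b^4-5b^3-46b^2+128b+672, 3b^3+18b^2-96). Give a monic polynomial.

Repeated division with remainder:
  b^4-5b^3-46b^2+128b+672 = ((1/3)b-11/3)(3b^3+18b^2-96) + (20b^2+160b+320)
  3b^3+18b^2-96 = ((3/20)b-3/10)(20b^2+160b+320) + (0)
Last nonzero remainder: 20b^2+160b+320. Dividing through by 20 gives the monic gcd b^2+8b+16.

b^2+8b+16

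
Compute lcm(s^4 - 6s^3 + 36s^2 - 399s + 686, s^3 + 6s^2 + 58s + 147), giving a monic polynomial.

Euclidean algorithm in ℚ[s]:
  s^4 - 6s^3 + 36s^2 - 399s + 686 = (s - 12)(s^3 + 6s^2 + 58s + 147) + (50s^2 + 150s + 2450)
  s^3 + 6s^2 + 58s + 147 = ((1/50)s + 3/50)(50s^2 + 150s + 2450) + (0)
Last nonzero remainder: 50s^2 + 150s + 2450. Dividing through by 50 gives the monic gcd s^2 + 3s + 49.
Then lcm(f, g) = f·g / gcd(f, g); expanding and making the result monic gives the answer.

s^5 - 3s^4 + 18s^3 - 291s^2 - 511s + 2058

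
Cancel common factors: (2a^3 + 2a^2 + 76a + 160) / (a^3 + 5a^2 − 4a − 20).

(2a^2 − 2a + 80)/(a^2 + 3a − 10)

Apply the Euclidean algorithm:
  2a^3 + 2a^2 + 76a + 160 = (2)(a^3 + 5a^2 − 4a − 20) + (−8a^2 + 84a + 200)
  a^3 + 5a^2 − 4a − 20 = (−(1/8)a − 31/16)(−8a^2 + 84a + 200) + ((735/4)a + 735/2)
  −8a^2 + 84a + 200 = (−(32/735)a + 80/147)((735/4)a + 735/2) + (0)
Last nonzero remainder: (735/4)a + 735/2. Dividing through by 735/4 gives the monic gcd a + 2.
Cancel a + 2 from numerator and denominator to get the reduced form.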